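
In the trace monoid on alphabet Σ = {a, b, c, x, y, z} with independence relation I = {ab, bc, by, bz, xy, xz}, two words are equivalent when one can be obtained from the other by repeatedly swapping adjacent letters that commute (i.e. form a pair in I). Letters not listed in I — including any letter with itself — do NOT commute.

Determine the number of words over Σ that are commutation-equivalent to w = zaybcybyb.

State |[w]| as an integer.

piece 0:z — minimal
piece 1:a rests on {0:z}
piece 2:y rests on {1:a}
piece 3:b — minimal
piece 4:c rests on {2:y}
piece 5:y rests on {4:c}
piece 6:b rests on {3:b}
piece 7:y rests on {5:y}
piece 8:b rests on {6:b}
minimal pieces: {0:z, 3:b}
ways to finish when only these pieces remain (= sum over removing one remaining piece with nothing left below it):
  1 left: {7}→1  {8}→1
  2 left: {5,7}→1  {6,8}→1  {7,8}→2
  3 left: {3,6,8}→1  {4,5,7}→1  {5,7,8}→3  {6,7,8}→3
  4 left: {2,4,5,7}→1  {3,6,7,8}→4  {4,5,7,8}→4  {5,6,7,8}→6
  5 left: {1,2,4,5,7}→1  {2,4,5,7,8}→5  {3,5,6,7,8}→10  {4,5,6,7,8}→10
  6 left: {0,1,2,4,5,7}→1  {1,2,4,5,7,8}→6  {2,4,5,6,7,8}→15  {3,4,5,6,7,8}→20
  7 left: {0,1,2,4,5,7,8}→7  {1,2,4,5,6,7,8}→21  {2,3,4,5,6,7,8}→35
  placing 0:z first → 56 extensions
  placing 3:b first → 28 extensions
total linear extensions = 84

84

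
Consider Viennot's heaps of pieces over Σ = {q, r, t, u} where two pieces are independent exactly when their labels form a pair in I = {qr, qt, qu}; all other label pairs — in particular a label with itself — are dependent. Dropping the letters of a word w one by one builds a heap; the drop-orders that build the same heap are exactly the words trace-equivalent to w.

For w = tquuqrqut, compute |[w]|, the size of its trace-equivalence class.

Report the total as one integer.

0(t) covers ∅
1(q) covers ∅
2(u) covers 0:t
3(u) covers 2:u
4(q) covers 1:q
5(r) covers 3:u
6(q) covers 4:q
7(u) covers 5:r
8(t) covers 7:u
floor of heap: 0:t, 1:q
completions by unplaced set U, small U first (add the entries for U minus each lowest piece of U):
  |U|=1: {6}:1  {8}:1
  |U|=2: {4,6}:1  {6,8}:2  {7,8}:1
  |U|=3: {1,4,6}:1  {4,6,8}:3  {5,7,8}:1  {6,7,8}:3
  |U|=4: {1,4,6,8}:4  {3,5,7,8}:1  {4,6,7,8}:6  {5,6,7,8}:4
  |U|=5: {1,4,6,7,8}:10  {2,3,5,7,8}:1  {3,5,6,7,8}:5  {4,5,6,7,8}:10
  |U|=6: {0,2,3,5,7,8}:1  {1,4,5,6,7,8}:20  {2,3,5,6,7,8}:6  {3,4,5,6,7,8}:15
  |U|=7: {0,2,3,5,6,7,8}:7  {1,3,4,5,6,7,8}:35  {2,3,4,5,6,7,8}:21
  start at 0(t): 56
  start at 1(q): 28
sum over floor = 84

84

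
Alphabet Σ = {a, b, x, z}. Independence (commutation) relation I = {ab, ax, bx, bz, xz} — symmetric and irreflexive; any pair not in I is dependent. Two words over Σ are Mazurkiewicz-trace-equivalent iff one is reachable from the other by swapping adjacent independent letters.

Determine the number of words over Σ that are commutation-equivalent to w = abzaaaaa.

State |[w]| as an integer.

8

drop 0:a onto floor
drop 1:b onto floor
drop 2:z onto {0:a}
drop 3:a onto {2:z}
drop 4:a onto {3:a}
drop 5:a onto {4:a}
drop 6:a onto {5:a}
drop 7:a onto {6:a}
ground layer = {0:a, 1:b}
drop-orders for the pieces not yet dropped (sum over which currently-grounded one goes next):
  1 to go: {1} 1  {7} 1
  2 to go: {1,7} 2  {6,7} 1
  3 to go: {1,6,7} 3  {5,6,7} 1
  4 to go: {1,5,6,7} 4  {4,5,6,7} 1
  5 to go: {1,4,5,6,7} 5  {3,4,5,6,7} 1
  6 to go: {1,3,4,5,6,7} 6  {2,3,4,5,6,7} 1
  if 0:a drops first: 7 orders
  if 1:b drops first: 1 orders
heap linearizations: 8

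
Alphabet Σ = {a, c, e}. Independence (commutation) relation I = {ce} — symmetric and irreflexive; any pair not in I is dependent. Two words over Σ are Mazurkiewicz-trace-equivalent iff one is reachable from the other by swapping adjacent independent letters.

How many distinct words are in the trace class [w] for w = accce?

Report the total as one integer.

4

drop 0:a onto floor
drop 1:c onto {0:a}
drop 2:c onto {1:c}
drop 3:c onto {2:c}
drop 4:e onto {0:a}
ground layer = {0:a}
drop-orders for the pieces not yet dropped (sum over which currently-grounded one goes next):
  1 to go: {3} 1  {4} 1
  2 to go: {2,3} 1  {3,4} 2
  3 to go: {1,2,3} 1  {2,3,4} 3
  if 0:a drops first: 4 orders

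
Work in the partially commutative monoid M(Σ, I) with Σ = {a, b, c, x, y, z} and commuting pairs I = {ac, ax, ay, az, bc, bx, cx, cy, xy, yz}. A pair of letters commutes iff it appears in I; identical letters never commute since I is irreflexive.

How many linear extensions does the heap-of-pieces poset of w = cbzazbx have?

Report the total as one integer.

16

0(c) covers ∅
1(b) covers ∅
2(z) covers 0:c, 1:b
3(a) covers 1:b
4(z) covers 2:z
5(b) covers 3:a, 4:z
6(x) covers 4:z
floor of heap: 0:c, 1:b
completions by unplaced set U, small U first (add the entries for U minus each lowest piece of U):
  |U|=1: {5}:1  {6}:1
  |U|=2: {3,5}:1  {5,6}:2
  |U|=3: {3,5,6}:3  {4,5,6}:2
  |U|=4: {2,4,5,6}:2  {3,4,5,6}:5
  |U|=5: {0,2,4,5,6}:2  {2,3,4,5,6}:7
  start at 0(c): 7
  start at 1(b): 9
sum over floor = 16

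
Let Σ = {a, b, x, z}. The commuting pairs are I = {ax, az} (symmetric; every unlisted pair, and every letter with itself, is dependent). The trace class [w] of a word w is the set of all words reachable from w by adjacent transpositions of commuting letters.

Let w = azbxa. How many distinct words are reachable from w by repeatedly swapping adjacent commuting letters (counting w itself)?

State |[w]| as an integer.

drop 0:a onto floor
drop 1:z onto floor
drop 2:b onto {0:a, 1:z}
drop 3:x onto {2:b}
drop 4:a onto {2:b}
ground layer = {0:a, 1:z}
drop-orders for the pieces not yet dropped (sum over which currently-grounded one goes next):
  1 to go: {3} 1  {4} 1
  2 to go: {3,4} 2
  3 to go: {2,3,4} 2
  if 0:a drops first: 2 orders
  if 1:z drops first: 2 orders
heap linearizations: 4

4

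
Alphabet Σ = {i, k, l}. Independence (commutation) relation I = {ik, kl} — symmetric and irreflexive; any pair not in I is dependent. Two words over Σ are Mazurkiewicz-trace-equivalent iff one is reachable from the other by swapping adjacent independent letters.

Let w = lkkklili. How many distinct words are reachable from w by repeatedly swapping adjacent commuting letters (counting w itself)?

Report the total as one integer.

drop 0:l onto floor
drop 1:k onto floor
drop 2:k onto {1:k}
drop 3:k onto {2:k}
drop 4:l onto {0:l}
drop 5:i onto {4:l}
drop 6:l onto {5:i}
drop 7:i onto {6:l}
ground layer = {0:l, 1:k}
drop-orders for the pieces not yet dropped (sum over which currently-grounded one goes next):
  1 to go: {3} 1  {7} 1
  2 to go: {2,3} 1  {3,7} 2  {6,7} 1
  3 to go: {1,2,3} 1  {2,3,7} 3  {3,6,7} 3  {5,6,7} 1
  4 to go: {1,2,3,7} 4  {2,3,6,7} 6  {3,5,6,7} 4  {4,5,6,7} 1
  5 to go: {0,4,5,6,7} 1  {1,2,3,6,7} 10  {2,3,5,6,7} 10  {3,4,5,6,7} 5
  6 to go: {0,3,4,5,6,7} 6  {1,2,3,5,6,7} 20  {2,3,4,5,6,7} 15
  if 0:l drops first: 35 orders
  if 1:k drops first: 21 orders
heap linearizations: 56

56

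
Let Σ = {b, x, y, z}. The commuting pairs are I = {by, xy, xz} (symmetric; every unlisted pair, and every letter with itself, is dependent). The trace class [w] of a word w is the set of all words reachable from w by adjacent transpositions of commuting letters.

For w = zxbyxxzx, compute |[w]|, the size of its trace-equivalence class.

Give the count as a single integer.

32

piece 0:z — minimal
piece 1:x — minimal
piece 2:b rests on {0:z, 1:x}
piece 3:y rests on {0:z}
piece 4:x rests on {2:b}
piece 5:x rests on {4:x}
piece 6:z rests on {2:b, 3:y}
piece 7:x rests on {5:x}
minimal pieces: {0:z, 1:x}
ways to finish when only these pieces remain (= sum over removing one remaining piece with nothing left below it):
  1 left: {6}→1  {7}→1
  2 left: {3,6}→1  {5,7}→1  {6,7}→2
  3 left: {3,6,7}→3  {4,5,7}→1  {5,6,7}→3
  4 left: {3,5,6,7}→6  {4,5,6,7}→4
  5 left: {2,4,5,6,7}→4  {3,4,5,6,7}→10
  6 left: {1,2,4,5,6,7}→4  {2,3,4,5,6,7}→14
  placing 0:z first → 18 extensions
  placing 1:x first → 14 extensions
total linear extensions = 32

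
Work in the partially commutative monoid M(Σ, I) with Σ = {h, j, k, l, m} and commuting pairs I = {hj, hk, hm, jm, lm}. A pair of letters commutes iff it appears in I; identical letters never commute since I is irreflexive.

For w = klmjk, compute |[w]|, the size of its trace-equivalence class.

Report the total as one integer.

drop 0:k onto floor
drop 1:l onto {0:k}
drop 2:m onto {0:k}
drop 3:j onto {1:l}
drop 4:k onto {2:m, 3:j}
ground layer = {0:k}
drop-orders for the pieces not yet dropped (sum over which currently-grounded one goes next):
  1 to go: {4} 1
  2 to go: {2,4} 1  {3,4} 1
  3 to go: {1,3,4} 1  {2,3,4} 2
  if 0:k drops first: 3 orders

3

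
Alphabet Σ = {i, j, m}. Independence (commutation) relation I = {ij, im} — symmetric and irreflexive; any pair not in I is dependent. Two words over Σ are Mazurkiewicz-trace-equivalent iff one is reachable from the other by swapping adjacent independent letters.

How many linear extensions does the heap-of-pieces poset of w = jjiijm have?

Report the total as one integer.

15

0(j) covers ∅
1(j) covers 0:j
2(i) covers ∅
3(i) covers 2:i
4(j) covers 1:j
5(m) covers 4:j
floor of heap: 0:j, 2:i
completions by unplaced set U, small U first (add the entries for U minus each lowest piece of U):
  |U|=1: {3}:1  {5}:1
  |U|=2: {2,3}:1  {3,5}:2  {4,5}:1
  |U|=3: {1,4,5}:1  {2,3,5}:3  {3,4,5}:3
  |U|=4: {0,1,4,5}:1  {1,3,4,5}:4  {2,3,4,5}:6
  start at 0(j): 10
  start at 2(i): 5
sum over floor = 15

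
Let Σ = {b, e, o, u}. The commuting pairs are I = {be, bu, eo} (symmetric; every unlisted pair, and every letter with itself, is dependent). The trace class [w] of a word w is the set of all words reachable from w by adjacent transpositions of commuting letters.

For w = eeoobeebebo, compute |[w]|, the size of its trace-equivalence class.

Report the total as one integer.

462

0(e) covers ∅
1(e) covers 0:e
2(o) covers ∅
3(o) covers 2:o
4(b) covers 3:o
5(e) covers 1:e
6(e) covers 5:e
7(b) covers 4:b
8(e) covers 6:e
9(b) covers 7:b
10(o) covers 9:b
floor of heap: 0:e, 2:o
completions by unplaced set U, small U first (add the entries for U minus each lowest piece of U):
  |U|=1: {8}:1  {10}:1
  |U|=2: {6,8}:1  {8,10}:2  {9,10}:1
  |U|=3: {5,6,8}:1  {6,8,10}:3  {7,9,10}:1  {8,9,10}:3
  |U|=4: {1,5,6,8}:1  {4,7,9,10}:1  {5,6,8,10}:4  {6,8,9,10}:6  {7,8,9,10}:4
  |U|=5: {0,1,5,6,8}:1  {1,5,6,8,10}:5  {3,4,7,9,10}:1  {4,7,8,9,10}:5  {5,6,8,9,10}:10  {6,7,8,9,10}:10
  |U|=6: {0,1,5,6,8,10}:6  {1,5,6,8,9,10}:15  {2,3,4,7,9,10}:1  {3,4,7,8,9,10}:6  {4,6,7,8,9,10}:15  {5,6,7,8,9,10}:20
  |U|=7: {0,1,5,6,8,9,10}:21  {1,5,6,7,8,9,10}:35  {2,3,4,7,8,9,10}:7  {3,4,6,7,8,9,10}:21  {4,5,6,7,8,9,10}:35
  |U|=8: {0,1,5,6,7,8,9,10}:56  {1,4,5,6,7,8,9,10}:70  {2,3,4,6,7,8,9,10}:28  {3,4,5,6,7,8,9,10}:56
  |U|=9: {0,1,4,5,6,7,8,9,10}:126  {1,3,4,5,6,7,8,9,10}:126  {2,3,4,5,6,7,8,9,10}:84
  start at 0(e): 210
  start at 2(o): 252
sum over floor = 462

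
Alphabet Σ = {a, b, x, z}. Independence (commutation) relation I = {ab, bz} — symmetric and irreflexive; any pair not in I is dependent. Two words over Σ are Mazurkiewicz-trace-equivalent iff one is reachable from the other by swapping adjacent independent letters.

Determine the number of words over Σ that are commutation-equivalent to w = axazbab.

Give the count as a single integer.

0(a) covers ∅
1(x) covers 0:a
2(a) covers 1:x
3(z) covers 2:a
4(b) covers 1:x
5(a) covers 3:z
6(b) covers 4:b
floor of heap: 0:a
completions by unplaced set U, small U first (add the entries for U minus each lowest piece of U):
  |U|=1: {5}:1  {6}:1
  |U|=2: {3,5}:1  {4,6}:1  {5,6}:2
  |U|=3: {2,3,5}:1  {3,5,6}:3  {4,5,6}:3
  |U|=4: {2,3,5,6}:4  {3,4,5,6}:6
  |U|=5: {2,3,4,5,6}:10
  start at 0(a): 10

10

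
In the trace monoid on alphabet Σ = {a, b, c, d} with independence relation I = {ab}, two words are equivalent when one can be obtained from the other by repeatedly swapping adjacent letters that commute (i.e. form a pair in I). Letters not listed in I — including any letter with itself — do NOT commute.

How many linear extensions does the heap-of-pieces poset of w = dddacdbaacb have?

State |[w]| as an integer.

3

piece 0:d — minimal
piece 1:d rests on {0:d}
piece 2:d rests on {1:d}
piece 3:a rests on {2:d}
piece 4:c rests on {3:a}
piece 5:d rests on {4:c}
piece 6:b rests on {5:d}
piece 7:a rests on {5:d}
piece 8:a rests on {7:a}
piece 9:c rests on {6:b, 8:a}
piece 10:b rests on {9:c}
minimal pieces: {0:d}
ways to finish when only these pieces remain (= sum over removing one remaining piece with nothing left below it):
  1 left: {10}→1
  2 left: {9,10}→1
  3 left: {6,9,10}→1  {8,9,10}→1
  4 left: {6,8,9,10}→2  {7,8,9,10}→1
  5 left: {6,7,8,9,10}→3
  6 left: {5,6,7,8,9,10}→3
  7 left: {4,5,6,7,8,9,10}→3
  8 left: {3,4,5,6,7,8,9,10}→3
  9 left: {2,3,4,5,6,7,8,9,10}→3
  placing 0:d first → 3 extensions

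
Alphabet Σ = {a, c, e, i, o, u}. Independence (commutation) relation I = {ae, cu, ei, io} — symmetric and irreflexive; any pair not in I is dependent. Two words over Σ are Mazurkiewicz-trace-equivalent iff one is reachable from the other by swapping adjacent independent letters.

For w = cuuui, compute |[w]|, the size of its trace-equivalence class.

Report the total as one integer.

piece 0:c — minimal
piece 1:u — minimal
piece 2:u rests on {1:u}
piece 3:u rests on {2:u}
piece 4:i rests on {0:c, 3:u}
minimal pieces: {0:c, 1:u}
ways to finish when only these pieces remain (= sum over removing one remaining piece with nothing left below it):
  1 left: {4}→1
  2 left: {0,4}→1  {3,4}→1
  3 left: {0,3,4}→2  {2,3,4}→1
  placing 0:c first → 1 extensions
  placing 1:u first → 3 extensions
total linear extensions = 4

4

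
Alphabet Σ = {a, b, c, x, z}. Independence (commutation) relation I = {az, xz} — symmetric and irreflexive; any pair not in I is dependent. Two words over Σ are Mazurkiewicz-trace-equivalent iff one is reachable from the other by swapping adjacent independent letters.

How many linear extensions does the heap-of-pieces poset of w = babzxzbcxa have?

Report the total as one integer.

3

0(b) covers ∅
1(a) covers 0:b
2(b) covers 1:a
3(z) covers 2:b
4(x) covers 2:b
5(z) covers 3:z
6(b) covers 4:x, 5:z
7(c) covers 6:b
8(x) covers 7:c
9(a) covers 8:x
floor of heap: 0:b
completions by unplaced set U, small U first (add the entries for U minus each lowest piece of U):
  |U|=1: {9}:1
  |U|=2: {8,9}:1
  |U|=3: {7,8,9}:1
  |U|=4: {6,7,8,9}:1
  |U|=5: {4,6,7,8,9}:1  {5,6,7,8,9}:1
  |U|=6: {3,5,6,7,8,9}:1  {4,5,6,7,8,9}:2
  |U|=7: {3,4,5,6,7,8,9}:3
  |U|=8: {2,3,4,5,6,7,8,9}:3
  start at 0(b): 3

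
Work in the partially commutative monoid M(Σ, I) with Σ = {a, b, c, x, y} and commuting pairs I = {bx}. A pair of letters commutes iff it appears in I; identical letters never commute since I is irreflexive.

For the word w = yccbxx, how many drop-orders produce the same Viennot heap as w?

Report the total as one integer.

0(y) covers ∅
1(c) covers 0:y
2(c) covers 1:c
3(b) covers 2:c
4(x) covers 2:c
5(x) covers 4:x
floor of heap: 0:y
completions by unplaced set U, small U first (add the entries for U minus each lowest piece of U):
  |U|=1: {3}:1  {5}:1
  |U|=2: {3,5}:2  {4,5}:1
  |U|=3: {3,4,5}:3
  |U|=4: {2,3,4,5}:3
  start at 0(y): 3

3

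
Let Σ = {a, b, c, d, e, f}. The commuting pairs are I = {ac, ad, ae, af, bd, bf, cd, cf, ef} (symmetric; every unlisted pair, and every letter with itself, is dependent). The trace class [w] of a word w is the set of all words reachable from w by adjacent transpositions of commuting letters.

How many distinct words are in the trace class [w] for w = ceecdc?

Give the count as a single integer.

#0=c has no predecessor
#1=e depends on [0:c]
#2=e depends on [1:e]
#3=c depends on [2:e]
#4=d depends on [2:e]
#5=c depends on [3:c]
sources: [0:c]
N(rest) = Σ N(rest − s) over sources s of rest; N(one piece) = 1:
  size 1 → [4]=1  [5]=1
  size 2 → [3,5]=1  [4,5]=2
  size 3 → [3,4,5]=3
  size 4 → [2,3,4,5]=3
  first=0(c) contributes 3

3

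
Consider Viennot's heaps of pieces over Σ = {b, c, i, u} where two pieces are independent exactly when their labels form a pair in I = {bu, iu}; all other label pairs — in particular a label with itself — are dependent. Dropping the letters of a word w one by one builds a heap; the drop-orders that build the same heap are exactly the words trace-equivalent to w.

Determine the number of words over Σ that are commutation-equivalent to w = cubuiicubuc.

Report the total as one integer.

30

drop 0:c onto floor
drop 1:u onto {0:c}
drop 2:b onto {0:c}
drop 3:u onto {1:u}
drop 4:i onto {2:b}
drop 5:i onto {4:i}
drop 6:c onto {3:u, 5:i}
drop 7:u onto {6:c}
drop 8:b onto {6:c}
drop 9:u onto {7:u}
drop 10:c onto {8:b, 9:u}
ground layer = {0:c}
drop-orders for the pieces not yet dropped (sum over which currently-grounded one goes next):
  1 to go: {10} 1
  2 to go: {8,10} 1  {9,10} 1
  3 to go: {7,9,10} 1  {8,9,10} 2
  4 to go: {7,8,9,10} 3
  5 to go: {6,7,8,9,10} 3
  6 to go: {3,6,7,8,9,10} 3  {5,6,7,8,9,10} 3
  7 to go: {1,3,6,7,8,9,10} 3  {3,5,6,7,8,9,10} 6  {4,5,6,7,8,9,10} 3
  8 to go: {1,3,5,6,7,8,9,10} 9  {2,4,5,6,7,8,9,10} 3  {3,4,5,6,7,8,9,10} 9
  9 to go: {1,3,4,5,6,7,8,9,10} 18  {2,3,4,5,6,7,8,9,10} 12
  if 0:c drops first: 30 orders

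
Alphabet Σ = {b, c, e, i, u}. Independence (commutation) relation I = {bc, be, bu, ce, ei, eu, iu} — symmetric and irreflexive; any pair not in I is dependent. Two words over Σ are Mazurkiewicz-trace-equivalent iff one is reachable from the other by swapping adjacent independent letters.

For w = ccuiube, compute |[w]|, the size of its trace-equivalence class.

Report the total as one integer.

42

#0=c has no predecessor
#1=c depends on [0:c]
#2=u depends on [1:c]
#3=i depends on [1:c]
#4=u depends on [2:u]
#5=b depends on [3:i]
#6=e has no predecessor
sources: [0:c, 6:e]
N(rest) = Σ N(rest − s) over sources s of rest; N(one piece) = 1:
  size 1 → [4]=1  [5]=1  [6]=1
  size 2 → [2,4]=1  [3,5]=1  [4,5]=2  [4,6]=2  [5,6]=2
  size 3 → [2,4,5]=3  [2,4,6]=3  [3,4,5]=3  [3,5,6]=3  [4,5,6]=6
  size 4 → [2,3,4,5]=6  [2,4,5,6]=12  [3,4,5,6]=12
  size 5 → [1,2,3,4,5]=6  [2,3,4,5,6]=30
  first=0(c) contributes 36
  first=6(e) contributes 6
|[w]| = 42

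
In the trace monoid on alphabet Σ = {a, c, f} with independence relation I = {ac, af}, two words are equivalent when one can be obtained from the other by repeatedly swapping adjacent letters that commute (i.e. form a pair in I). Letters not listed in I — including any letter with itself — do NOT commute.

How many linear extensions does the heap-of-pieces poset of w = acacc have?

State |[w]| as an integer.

10

0(a) covers ∅
1(c) covers ∅
2(a) covers 0:a
3(c) covers 1:c
4(c) covers 3:c
floor of heap: 0:a, 1:c
completions by unplaced set U, small U first (add the entries for U minus each lowest piece of U):
  |U|=1: {2}:1  {4}:1
  |U|=2: {0,2}:1  {2,4}:2  {3,4}:1
  |U|=3: {0,2,4}:3  {1,3,4}:1  {2,3,4}:3
  start at 0(a): 4
  start at 1(c): 6
sum over floor = 10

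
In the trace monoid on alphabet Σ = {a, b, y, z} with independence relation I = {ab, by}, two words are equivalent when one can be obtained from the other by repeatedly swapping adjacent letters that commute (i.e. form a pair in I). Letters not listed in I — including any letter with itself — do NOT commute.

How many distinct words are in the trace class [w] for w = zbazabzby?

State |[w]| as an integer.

8

0(z) covers ∅
1(b) covers 0:z
2(a) covers 0:z
3(z) covers 1:b, 2:a
4(a) covers 3:z
5(b) covers 3:z
6(z) covers 4:a, 5:b
7(b) covers 6:z
8(y) covers 6:z
floor of heap: 0:z
completions by unplaced set U, small U first (add the entries for U minus each lowest piece of U):
  |U|=1: {7}:1  {8}:1
  |U|=2: {7,8}:2
  |U|=3: {6,7,8}:2
  |U|=4: {4,6,7,8}:2  {5,6,7,8}:2
  |U|=5: {4,5,6,7,8}:4
  |U|=6: {3,4,5,6,7,8}:4
  |U|=7: {1,3,4,5,6,7,8}:4  {2,3,4,5,6,7,8}:4
  start at 0(z): 8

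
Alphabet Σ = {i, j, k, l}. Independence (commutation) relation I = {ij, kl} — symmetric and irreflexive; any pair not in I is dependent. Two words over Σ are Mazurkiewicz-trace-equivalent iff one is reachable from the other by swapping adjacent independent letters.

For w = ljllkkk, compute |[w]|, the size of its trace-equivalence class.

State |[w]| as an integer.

piece 0:l — minimal
piece 1:j rests on {0:l}
piece 2:l rests on {1:j}
piece 3:l rests on {2:l}
piece 4:k rests on {1:j}
piece 5:k rests on {4:k}
piece 6:k rests on {5:k}
minimal pieces: {0:l}
ways to finish when only these pieces remain (= sum over removing one remaining piece with nothing left below it):
  1 left: {3}→1  {6}→1
  2 left: {2,3}→1  {3,6}→2  {5,6}→1
  3 left: {2,3,6}→3  {3,5,6}→3  {4,5,6}→1
  4 left: {2,3,5,6}→6  {3,4,5,6}→4
  5 left: {2,3,4,5,6}→10
  placing 0:l first → 10 extensions

10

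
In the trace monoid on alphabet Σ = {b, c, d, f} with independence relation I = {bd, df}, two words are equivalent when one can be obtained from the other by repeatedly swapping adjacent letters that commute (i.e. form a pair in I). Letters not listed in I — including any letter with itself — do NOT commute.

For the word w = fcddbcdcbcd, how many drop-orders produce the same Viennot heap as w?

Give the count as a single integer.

#0=f has no predecessor
#1=c depends on [0:f]
#2=d depends on [1:c]
#3=d depends on [2:d]
#4=b depends on [1:c]
#5=c depends on [3:d, 4:b]
#6=d depends on [5:c]
#7=c depends on [6:d]
#8=b depends on [7:c]
#9=c depends on [8:b]
#10=d depends on [9:c]
sources: [0:f]
N(rest) = Σ N(rest − s) over sources s of rest; N(one piece) = 1:
  size 1 → [10]=1
  size 2 → [9,10]=1
  size 3 → [8,9,10]=1
  size 4 → [7,8,9,10]=1
  size 5 → [6,7,8,9,10]=1
  size 6 → [5,6,7,8,9,10]=1
  size 7 → [3,5,6,7,8,9,10]=1  [4,5,6,7,8,9,10]=1
  size 8 → [2,3,5,6,7,8,9,10]=1  [3,4,5,6,7,8,9,10]=2
  size 9 → [2,3,4,5,6,7,8,9,10]=3
  first=0(f) contributes 3

3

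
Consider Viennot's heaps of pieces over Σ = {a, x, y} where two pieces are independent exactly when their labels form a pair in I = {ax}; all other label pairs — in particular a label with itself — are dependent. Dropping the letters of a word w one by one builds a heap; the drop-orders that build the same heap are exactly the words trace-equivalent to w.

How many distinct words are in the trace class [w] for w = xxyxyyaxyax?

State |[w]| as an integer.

4

piece 0:x — minimal
piece 1:x rests on {0:x}
piece 2:y rests on {1:x}
piece 3:x rests on {2:y}
piece 4:y rests on {3:x}
piece 5:y rests on {4:y}
piece 6:a rests on {5:y}
piece 7:x rests on {5:y}
piece 8:y rests on {6:a, 7:x}
piece 9:a rests on {8:y}
piece 10:x rests on {8:y}
minimal pieces: {0:x}
ways to finish when only these pieces remain (= sum over removing one remaining piece with nothing left below it):
  1 left: {9}→1  {10}→1
  2 left: {9,10}→2
  3 left: {8,9,10}→2
  4 left: {6,8,9,10}→2  {7,8,9,10}→2
  5 left: {6,7,8,9,10}→4
  6 left: {5,6,7,8,9,10}→4
  7 left: {4,5,6,7,8,9,10}→4
  8 left: {3,4,5,6,7,8,9,10}→4
  9 left: {2,3,4,5,6,7,8,9,10}→4
  placing 0:x first → 4 extensions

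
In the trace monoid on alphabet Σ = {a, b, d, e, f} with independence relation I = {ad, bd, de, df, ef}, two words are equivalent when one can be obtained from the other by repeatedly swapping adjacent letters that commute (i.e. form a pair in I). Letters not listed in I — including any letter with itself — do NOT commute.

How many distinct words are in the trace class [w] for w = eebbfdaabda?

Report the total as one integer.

55

piece 0:e — minimal
piece 1:e rests on {0:e}
piece 2:b rests on {1:e}
piece 3:b rests on {2:b}
piece 4:f rests on {3:b}
piece 5:d — minimal
piece 6:a rests on {4:f}
piece 7:a rests on {6:a}
piece 8:b rests on {7:a}
piece 9:d rests on {5:d}
piece 10:a rests on {8:b}
minimal pieces: {0:e, 5:d}
ways to finish when only these pieces remain (= sum over removing one remaining piece with nothing left below it):
  1 left: {9}→1  {10}→1
  2 left: {5,9}→1  {8,10}→1  {9,10}→2
  3 left: {5,9,10}→3  {7,8,10}→1  {8,9,10}→3
  4 left: {5,8,9,10}→6  {6,7,8,10}→1  {7,8,9,10}→4
  5 left: {4,6,7,8,10}→1  {5,7,8,9,10}→10  {6,7,8,9,10}→5
  6 left: {3,4,6,7,8,10}→1  {4,6,7,8,9,10}→6  {5,6,7,8,9,10}→15
  7 left: {2,3,4,6,7,8,10}→1  {3,4,6,7,8,9,10}→7  {4,5,6,7,8,9,10}→21
  8 left: {1,2,3,4,6,7,8,10}→1  {2,3,4,6,7,8,9,10}→8  {3,4,5,6,7,8,9,10}→28
  9 left: {0,1,2,3,4,6,7,8,10}→1  {1,2,3,4,6,7,8,9,10}→9  {2,3,4,5,6,7,8,9,10}→36
  placing 0:e first → 45 extensions
  placing 5:d first → 10 extensions
total linear extensions = 55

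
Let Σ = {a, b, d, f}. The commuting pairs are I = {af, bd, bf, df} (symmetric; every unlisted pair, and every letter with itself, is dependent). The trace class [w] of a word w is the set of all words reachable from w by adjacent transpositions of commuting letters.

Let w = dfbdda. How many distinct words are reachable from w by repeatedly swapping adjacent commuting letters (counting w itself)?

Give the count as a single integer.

drop 0:d onto floor
drop 1:f onto floor
drop 2:b onto floor
drop 3:d onto {0:d}
drop 4:d onto {3:d}
drop 5:a onto {2:b, 4:d}
ground layer = {0:d, 1:f, 2:b}
drop-orders for the pieces not yet dropped (sum over which currently-grounded one goes next):
  1 to go: {1} 1  {5} 1
  2 to go: {1,5} 2  {2,5} 1  {4,5} 1
  3 to go: {1,2,5} 3  {1,4,5} 3  {2,4,5} 2  {3,4,5} 1
  4 to go: {0,3,4,5} 1  {1,2,4,5} 8  {1,3,4,5} 4  {2,3,4,5} 3
  if 0:d drops first: 15 orders
  if 1:f drops first: 4 orders
  if 2:b drops first: 5 orders
heap linearizations: 24

24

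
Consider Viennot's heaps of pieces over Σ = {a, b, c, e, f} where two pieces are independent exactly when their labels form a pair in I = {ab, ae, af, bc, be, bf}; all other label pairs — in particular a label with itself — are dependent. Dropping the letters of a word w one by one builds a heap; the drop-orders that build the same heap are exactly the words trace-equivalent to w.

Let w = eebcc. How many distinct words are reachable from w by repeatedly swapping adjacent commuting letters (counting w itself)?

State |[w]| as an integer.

0(e) covers ∅
1(e) covers 0:e
2(b) covers ∅
3(c) covers 1:e
4(c) covers 3:c
floor of heap: 0:e, 2:b
completions by unplaced set U, small U first (add the entries for U minus each lowest piece of U):
  |U|=1: {2}:1  {4}:1
  |U|=2: {2,4}:2  {3,4}:1
  |U|=3: {1,3,4}:1  {2,3,4}:3
  start at 0(e): 4
  start at 2(b): 1
sum over floor = 5

5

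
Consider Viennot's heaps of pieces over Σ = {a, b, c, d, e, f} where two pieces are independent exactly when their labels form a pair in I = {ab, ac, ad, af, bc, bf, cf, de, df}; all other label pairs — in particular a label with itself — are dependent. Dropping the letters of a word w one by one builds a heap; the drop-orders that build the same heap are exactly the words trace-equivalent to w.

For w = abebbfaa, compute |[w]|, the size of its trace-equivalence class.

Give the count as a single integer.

0(a) covers ∅
1(b) covers ∅
2(e) covers 0:a, 1:b
3(b) covers 2:e
4(b) covers 3:b
5(f) covers 2:e
6(a) covers 2:e
7(a) covers 6:a
floor of heap: 0:a, 1:b
completions by unplaced set U, small U first (add the entries for U minus each lowest piece of U):
  |U|=1: {4}:1  {5}:1  {7}:1
  |U|=2: {3,4}:1  {4,5}:2  {4,7}:2  {5,7}:2  {6,7}:1
  |U|=3: {3,4,5}:3  {3,4,7}:3  {4,5,7}:6  {4,6,7}:3  {5,6,7}:3
  |U|=4: {3,4,5,7}:12  {3,4,6,7}:6  {4,5,6,7}:12
  |U|=5: {3,4,5,6,7}:30
  |U|=6: {2,3,4,5,6,7}:30
  start at 0(a): 30
  start at 1(b): 30
sum over floor = 60

60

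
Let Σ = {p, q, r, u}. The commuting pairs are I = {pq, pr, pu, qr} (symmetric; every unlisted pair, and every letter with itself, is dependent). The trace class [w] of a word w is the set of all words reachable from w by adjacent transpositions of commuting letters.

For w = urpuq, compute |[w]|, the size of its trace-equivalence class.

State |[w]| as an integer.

5

0(u) covers ∅
1(r) covers 0:u
2(p) covers ∅
3(u) covers 1:r
4(q) covers 3:u
floor of heap: 0:u, 2:p
completions by unplaced set U, small U first (add the entries for U minus each lowest piece of U):
  |U|=1: {2}:1  {4}:1
  |U|=2: {2,4}:2  {3,4}:1
  |U|=3: {1,3,4}:1  {2,3,4}:3
  start at 0(u): 4
  start at 2(p): 1
sum over floor = 5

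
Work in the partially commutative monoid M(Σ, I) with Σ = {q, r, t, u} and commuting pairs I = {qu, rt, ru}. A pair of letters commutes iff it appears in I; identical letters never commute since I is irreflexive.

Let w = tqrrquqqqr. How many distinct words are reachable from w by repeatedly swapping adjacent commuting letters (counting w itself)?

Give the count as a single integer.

9

#0=t has no predecessor
#1=q depends on [0:t]
#2=r depends on [1:q]
#3=r depends on [2:r]
#4=q depends on [3:r]
#5=u depends on [0:t]
#6=q depends on [4:q]
#7=q depends on [6:q]
#8=q depends on [7:q]
#9=r depends on [8:q]
sources: [0:t]
N(rest) = Σ N(rest − s) over sources s of rest; N(one piece) = 1:
  size 1 → [5]=1  [9]=1
  size 2 → [5,9]=2  [8,9]=1
  size 3 → [5,8,9]=3  [7,8,9]=1
  size 4 → [5,7,8,9]=4  [6,7,8,9]=1
  size 5 → [4,6,7,8,9]=1  [5,6,7,8,9]=5
  size 6 → [3,4,6,7,8,9]=1  [4,5,6,7,8,9]=6
  size 7 → [2,3,4,6,7,8,9]=1  [3,4,5,6,7,8,9]=7
  size 8 → [1,2,3,4,6,7,8,9]=1  [2,3,4,5,6,7,8,9]=8
  first=0(t) contributes 9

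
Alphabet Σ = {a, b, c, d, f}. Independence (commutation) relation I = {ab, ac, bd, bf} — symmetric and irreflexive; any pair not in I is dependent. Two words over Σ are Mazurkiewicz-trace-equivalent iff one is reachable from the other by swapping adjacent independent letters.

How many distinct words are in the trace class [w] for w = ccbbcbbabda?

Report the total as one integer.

#0=c has no predecessor
#1=c depends on [0:c]
#2=b depends on [1:c]
#3=b depends on [2:b]
#4=c depends on [3:b]
#5=b depends on [4:c]
#6=b depends on [5:b]
#7=a has no predecessor
#8=b depends on [6:b]
#9=d depends on [4:c, 7:a]
#10=a depends on [9:d]
sources: [0:c, 7:a]
N(rest) = Σ N(rest − s) over sources s of rest; N(one piece) = 1:
  size 1 → [8]=1  [10]=1
  size 2 → [6,8]=1  [8,10]=2  [9,10]=1
  size 3 → [5,6,8]=1  [6,8,10]=3  [7,9,10]=1  [8,9,10]=3
  size 4 → [5,6,8,10]=4  [6,8,9,10]=6  [7,8,9,10]=4
  size 5 → [5,6,8,9,10]=10  [6,7,8,9,10]=10
  size 6 → [4,5,6,8,9,10]=10  [5,6,7,8,9,10]=20
  size 7 → [3,4,5,6,8,9,10]=10  [4,5,6,7,8,9,10]=30
  size 8 → [2,3,4,5,6,8,9,10]=10  [3,4,5,6,7,8,9,10]=40
  size 9 → [1,2,3,4,5,6,8,9,10]=10  [2,3,4,5,6,7,8,9,10]=50
  first=0(c) contributes 60
  first=7(a) contributes 10
|[w]| = 70

70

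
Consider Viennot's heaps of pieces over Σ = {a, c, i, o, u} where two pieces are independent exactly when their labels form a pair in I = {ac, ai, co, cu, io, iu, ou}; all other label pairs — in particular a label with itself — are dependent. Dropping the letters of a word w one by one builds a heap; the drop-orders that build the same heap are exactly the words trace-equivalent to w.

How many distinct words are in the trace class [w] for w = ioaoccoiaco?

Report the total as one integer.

0(i) covers ∅
1(o) covers ∅
2(a) covers 1:o
3(o) covers 2:a
4(c) covers 0:i
5(c) covers 4:c
6(o) covers 3:o
7(i) covers 5:c
8(a) covers 6:o
9(c) covers 7:i
10(o) covers 8:a
floor of heap: 0:i, 1:o
completions by unplaced set U, small U first (add the entries for U minus each lowest piece of U):
  |U|=1: {9}:1  {10}:1
  |U|=2: {7,9}:1  {8,10}:1  {9,10}:2
  |U|=3: {5,7,9}:1  {6,8,10}:1  {7,9,10}:3  {8,9,10}:3
  |U|=4: {3,6,8,10}:1  {4,5,7,9}:1  {5,7,9,10}:4  {6,8,9,10}:4  {7,8,9,10}:6
  |U|=5: {0,4,5,7,9}:1  {2,3,6,8,10}:1  {3,6,8,9,10}:5  {4,5,7,9,10}:5  {5,7,8,9,10}:10  {6,7,8,9,10}:10
  |U|=6: {0,4,5,7,9,10}:6  {1,2,3,6,8,10}:1  {2,3,6,8,9,10}:6  {3,6,7,8,9,10}:15  {4,5,7,8,9,10}:15  {5,6,7,8,9,10}:20
  |U|=7: {0,4,5,7,8,9,10}:21  {1,2,3,6,8,9,10}:7  {2,3,6,7,8,9,10}:21  {3,5,6,7,8,9,10}:35  {4,5,6,7,8,9,10}:35
  |U|=8: {0,4,5,6,7,8,9,10}:56  {1,2,3,6,7,8,9,10}:28  {2,3,5,6,7,8,9,10}:56  {3,4,5,6,7,8,9,10}:70
  |U|=9: {0,3,4,5,6,7,8,9,10}:126  {1,2,3,5,6,7,8,9,10}:84  {2,3,4,5,6,7,8,9,10}:126
  start at 0(i): 210
  start at 1(o): 252
sum over floor = 462

462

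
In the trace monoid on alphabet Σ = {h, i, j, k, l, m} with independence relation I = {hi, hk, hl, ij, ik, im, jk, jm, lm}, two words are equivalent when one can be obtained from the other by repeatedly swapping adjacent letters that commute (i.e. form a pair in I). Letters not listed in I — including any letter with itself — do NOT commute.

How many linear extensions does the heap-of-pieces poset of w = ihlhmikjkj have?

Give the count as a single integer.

drop 0:i onto floor
drop 1:h onto floor
drop 2:l onto {0:i}
drop 3:h onto {1:h}
drop 4:m onto {3:h}
drop 5:i onto {2:l}
drop 6:k onto {2:l, 4:m}
drop 7:j onto {2:l, 3:h}
drop 8:k onto {6:k}
drop 9:j onto {7:j}
ground layer = {0:i, 1:h}
drop-orders for the pieces not yet dropped (sum over which currently-grounded one goes next):
  1 to go: {5} 1  {8} 1  {9} 1
  2 to go: {5,8} 2  {5,9} 2  {6,8} 1  {7,9} 1  {8,9} 2
  3 to go: {4,6,8} 1  {5,6,8} 3  {5,7,9} 3  {5,8,9} 6  {6,8,9} 3  {7,8,9} 3
  4 to go: {4,5,6,8} 4  {4,6,8,9} 4  {5,6,8,9} 12  {5,7,8,9} 12  {6,7,8,9} 6
  5 to go: {4,5,6,8,9} 20  {4,6,7,8,9} 10  {5,6,7,8,9} 30
  6 to go: {2,5,6,7,8,9} 30  {3,4,6,7,8,9} 10  {4,5,6,7,8,9} 60
  7 to go: {0,2,5,6,7,8,9} 30  {1,3,4,6,7,8,9} 10  {2,4,5,6,7,8,9} 90  {3,4,5,6,7,8,9} 70
  8 to go: {0,2,4,5,6,7,8,9} 120  {1,3,4,5,6,7,8,9} 80  {2,3,4,5,6,7,8,9} 160
  if 0:i drops first: 240 orders
  if 1:h drops first: 280 orders
heap linearizations: 520

520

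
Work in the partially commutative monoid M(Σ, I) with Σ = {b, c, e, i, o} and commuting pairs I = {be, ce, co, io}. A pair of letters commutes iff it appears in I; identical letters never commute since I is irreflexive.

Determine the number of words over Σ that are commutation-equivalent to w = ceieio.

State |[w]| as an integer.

4

#0=c has no predecessor
#1=e has no predecessor
#2=i depends on [0:c, 1:e]
#3=e depends on [2:i]
#4=i depends on [3:e]
#5=o depends on [3:e]
sources: [0:c, 1:e]
N(rest) = Σ N(rest − s) over sources s of rest; N(one piece) = 1:
  size 1 → [4]=1  [5]=1
  size 2 → [4,5]=2
  size 3 → [3,4,5]=2
  size 4 → [2,3,4,5]=2
  first=0(c) contributes 2
  first=1(e) contributes 2
|[w]| = 4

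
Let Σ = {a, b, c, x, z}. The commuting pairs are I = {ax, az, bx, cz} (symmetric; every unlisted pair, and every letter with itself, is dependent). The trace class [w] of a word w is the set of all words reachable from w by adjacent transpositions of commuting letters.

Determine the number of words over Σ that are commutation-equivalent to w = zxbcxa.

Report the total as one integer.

0(z) covers ∅
1(x) covers 0:z
2(b) covers 0:z
3(c) covers 1:x, 2:b
4(x) covers 3:c
5(a) covers 3:c
floor of heap: 0:z
completions by unplaced set U, small U first (add the entries for U minus each lowest piece of U):
  |U|=1: {4}:1  {5}:1
  |U|=2: {4,5}:2
  |U|=3: {3,4,5}:2
  |U|=4: {1,3,4,5}:2  {2,3,4,5}:2
  start at 0(z): 4

4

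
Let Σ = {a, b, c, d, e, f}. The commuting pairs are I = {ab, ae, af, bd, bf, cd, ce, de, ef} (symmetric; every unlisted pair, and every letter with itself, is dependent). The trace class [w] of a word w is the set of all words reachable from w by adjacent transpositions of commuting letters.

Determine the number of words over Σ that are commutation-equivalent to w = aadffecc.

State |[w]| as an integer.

8

#0=a has no predecessor
#1=a depends on [0:a]
#2=d depends on [1:a]
#3=f depends on [2:d]
#4=f depends on [3:f]
#5=e has no predecessor
#6=c depends on [4:f]
#7=c depends on [6:c]
sources: [0:a, 5:e]
N(rest) = Σ N(rest − s) over sources s of rest; N(one piece) = 1:
  size 1 → [5]=1  [7]=1
  size 2 → [5,7]=2  [6,7]=1
  size 3 → [4,6,7]=1  [5,6,7]=3
  size 4 → [3,4,6,7]=1  [4,5,6,7]=4
  size 5 → [2,3,4,6,7]=1  [3,4,5,6,7]=5
  size 6 → [1,2,3,4,6,7]=1  [2,3,4,5,6,7]=6
  first=0(a) contributes 7
  first=5(e) contributes 1
|[w]| = 8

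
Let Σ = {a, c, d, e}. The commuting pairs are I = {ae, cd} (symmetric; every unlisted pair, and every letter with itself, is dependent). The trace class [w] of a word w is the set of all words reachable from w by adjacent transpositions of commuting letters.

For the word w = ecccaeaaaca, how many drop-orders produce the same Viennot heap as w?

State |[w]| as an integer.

#0=e has no predecessor
#1=c depends on [0:e]
#2=c depends on [1:c]
#3=c depends on [2:c]
#4=a depends on [3:c]
#5=e depends on [3:c]
#6=a depends on [4:a]
#7=a depends on [6:a]
#8=a depends on [7:a]
#9=c depends on [5:e, 8:a]
#10=a depends on [9:c]
sources: [0:e]
N(rest) = Σ N(rest − s) over sources s of rest; N(one piece) = 1:
  size 1 → [10]=1
  size 2 → [9,10]=1
  size 3 → [5,9,10]=1  [8,9,10]=1
  size 4 → [5,8,9,10]=2  [7,8,9,10]=1
  size 5 → [5,7,8,9,10]=3  [6,7,8,9,10]=1
  size 6 → [4,6,7,8,9,10]=1  [5,6,7,8,9,10]=4
  size 7 → [4,5,6,7,8,9,10]=5
  size 8 → [3,4,5,6,7,8,9,10]=5
  size 9 → [2,3,4,5,6,7,8,9,10]=5
  first=0(e) contributes 5

5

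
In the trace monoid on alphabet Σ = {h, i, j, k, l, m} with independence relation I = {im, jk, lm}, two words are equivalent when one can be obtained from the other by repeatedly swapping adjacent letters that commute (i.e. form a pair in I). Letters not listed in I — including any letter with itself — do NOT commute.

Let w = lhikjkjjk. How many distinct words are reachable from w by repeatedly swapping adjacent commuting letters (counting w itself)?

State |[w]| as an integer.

#0=l has no predecessor
#1=h depends on [0:l]
#2=i depends on [1:h]
#3=k depends on [2:i]
#4=j depends on [2:i]
#5=k depends on [3:k]
#6=j depends on [4:j]
#7=j depends on [6:j]
#8=k depends on [5:k]
sources: [0:l]
N(rest) = Σ N(rest − s) over sources s of rest; N(one piece) = 1:
  size 1 → [7]=1  [8]=1
  size 2 → [5,8]=1  [6,7]=1  [7,8]=2
  size 3 → [3,5,8]=1  [4,6,7]=1  [5,7,8]=3  [6,7,8]=3
  size 4 → [3,5,7,8]=4  [4,6,7,8]=4  [5,6,7,8]=6
  size 5 → [3,5,6,7,8]=10  [4,5,6,7,8]=10
  size 6 → [3,4,5,6,7,8]=20
  size 7 → [2,3,4,5,6,7,8]=20
  first=0(l) contributes 20

20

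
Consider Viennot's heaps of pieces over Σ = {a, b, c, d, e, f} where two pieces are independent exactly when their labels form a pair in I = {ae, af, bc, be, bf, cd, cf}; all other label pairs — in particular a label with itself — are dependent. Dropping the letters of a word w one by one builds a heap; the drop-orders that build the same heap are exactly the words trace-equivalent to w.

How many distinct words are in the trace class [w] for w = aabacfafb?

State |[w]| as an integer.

0(a) covers ∅
1(a) covers 0:a
2(b) covers 1:a
3(a) covers 2:b
4(c) covers 3:a
5(f) covers ∅
6(a) covers 4:c
7(f) covers 5:f
8(b) covers 6:a
floor of heap: 0:a, 5:f
completions by unplaced set U, small U first (add the entries for U minus each lowest piece of U):
  |U|=1: {7}:1  {8}:1
  |U|=2: {5,7}:1  {6,8}:1  {7,8}:2
  |U|=3: {4,6,8}:1  {5,7,8}:3  {6,7,8}:3
  |U|=4: {3,4,6,8}:1  {4,6,7,8}:4  {5,6,7,8}:6
  |U|=5: {2,3,4,6,8}:1  {3,4,6,7,8}:5  {4,5,6,7,8}:10
  |U|=6: {1,2,3,4,6,8}:1  {2,3,4,6,7,8}:6  {3,4,5,6,7,8}:15
  |U|=7: {0,1,2,3,4,6,8}:1  {1,2,3,4,6,7,8}:7  {2,3,4,5,6,7,8}:21
  start at 0(a): 28
  start at 5(f): 8
sum over floor = 36

36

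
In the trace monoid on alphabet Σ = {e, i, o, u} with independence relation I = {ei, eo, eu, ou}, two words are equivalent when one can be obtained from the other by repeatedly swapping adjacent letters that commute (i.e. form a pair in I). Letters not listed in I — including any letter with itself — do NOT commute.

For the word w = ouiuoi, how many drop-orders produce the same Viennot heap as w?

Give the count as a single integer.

0(o) covers ∅
1(u) covers ∅
2(i) covers 0:o, 1:u
3(u) covers 2:i
4(o) covers 2:i
5(i) covers 3:u, 4:o
floor of heap: 0:o, 1:u
completions by unplaced set U, small U first (add the entries for U minus each lowest piece of U):
  |U|=1: {5}:1
  |U|=2: {3,5}:1  {4,5}:1
  |U|=3: {3,4,5}:2
  |U|=4: {2,3,4,5}:2
  start at 0(o): 2
  start at 1(u): 2
sum over floor = 4

4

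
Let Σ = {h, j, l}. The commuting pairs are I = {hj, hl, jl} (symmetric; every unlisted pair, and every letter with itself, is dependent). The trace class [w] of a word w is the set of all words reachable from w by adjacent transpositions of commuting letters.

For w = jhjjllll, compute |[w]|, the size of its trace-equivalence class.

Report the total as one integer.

280

#0=j has no predecessor
#1=h has no predecessor
#2=j depends on [0:j]
#3=j depends on [2:j]
#4=l has no predecessor
#5=l depends on [4:l]
#6=l depends on [5:l]
#7=l depends on [6:l]
sources: [0:j, 1:h, 4:l]
N(rest) = Σ N(rest − s) over sources s of rest; N(one piece) = 1:
  size 1 → [1]=1  [3]=1  [7]=1
  size 2 → [1,3]=2  [1,7]=2  [2,3]=1  [3,7]=2  [6,7]=1
  size 3 → [0,2,3]=1  [1,2,3]=3  [1,3,7]=6  [1,6,7]=3  [2,3,7]=3  [3,6,7]=3  [5,6,7]=1
  size 4 → [0,1,2,3]=4  [0,2,3,7]=4  [1,2,3,7]=12  [1,3,6,7]=12  [1,5,6,7]=4  [2,3,6,7]=6  [3,5,6,7]=4  [4,5,6,7]=1
  size 5 → [0,1,2,3,7]=20  [0,2,3,6,7]=10  [1,2,3,6,7]=30  [1,3,5,6,7]=20  [1,4,5,6,7]=5  [2,3,5,6,7]=10  [3,4,5,6,7]=5
  size 6 → [0,1,2,3,6,7]=60  [0,2,3,5,6,7]=20  [1,2,3,5,6,7]=60  [1,3,4,5,6,7]=30  [2,3,4,5,6,7]=15
  first=0(j) contributes 105
  first=1(h) contributes 35
  first=4(l) contributes 140
|[w]| = 280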